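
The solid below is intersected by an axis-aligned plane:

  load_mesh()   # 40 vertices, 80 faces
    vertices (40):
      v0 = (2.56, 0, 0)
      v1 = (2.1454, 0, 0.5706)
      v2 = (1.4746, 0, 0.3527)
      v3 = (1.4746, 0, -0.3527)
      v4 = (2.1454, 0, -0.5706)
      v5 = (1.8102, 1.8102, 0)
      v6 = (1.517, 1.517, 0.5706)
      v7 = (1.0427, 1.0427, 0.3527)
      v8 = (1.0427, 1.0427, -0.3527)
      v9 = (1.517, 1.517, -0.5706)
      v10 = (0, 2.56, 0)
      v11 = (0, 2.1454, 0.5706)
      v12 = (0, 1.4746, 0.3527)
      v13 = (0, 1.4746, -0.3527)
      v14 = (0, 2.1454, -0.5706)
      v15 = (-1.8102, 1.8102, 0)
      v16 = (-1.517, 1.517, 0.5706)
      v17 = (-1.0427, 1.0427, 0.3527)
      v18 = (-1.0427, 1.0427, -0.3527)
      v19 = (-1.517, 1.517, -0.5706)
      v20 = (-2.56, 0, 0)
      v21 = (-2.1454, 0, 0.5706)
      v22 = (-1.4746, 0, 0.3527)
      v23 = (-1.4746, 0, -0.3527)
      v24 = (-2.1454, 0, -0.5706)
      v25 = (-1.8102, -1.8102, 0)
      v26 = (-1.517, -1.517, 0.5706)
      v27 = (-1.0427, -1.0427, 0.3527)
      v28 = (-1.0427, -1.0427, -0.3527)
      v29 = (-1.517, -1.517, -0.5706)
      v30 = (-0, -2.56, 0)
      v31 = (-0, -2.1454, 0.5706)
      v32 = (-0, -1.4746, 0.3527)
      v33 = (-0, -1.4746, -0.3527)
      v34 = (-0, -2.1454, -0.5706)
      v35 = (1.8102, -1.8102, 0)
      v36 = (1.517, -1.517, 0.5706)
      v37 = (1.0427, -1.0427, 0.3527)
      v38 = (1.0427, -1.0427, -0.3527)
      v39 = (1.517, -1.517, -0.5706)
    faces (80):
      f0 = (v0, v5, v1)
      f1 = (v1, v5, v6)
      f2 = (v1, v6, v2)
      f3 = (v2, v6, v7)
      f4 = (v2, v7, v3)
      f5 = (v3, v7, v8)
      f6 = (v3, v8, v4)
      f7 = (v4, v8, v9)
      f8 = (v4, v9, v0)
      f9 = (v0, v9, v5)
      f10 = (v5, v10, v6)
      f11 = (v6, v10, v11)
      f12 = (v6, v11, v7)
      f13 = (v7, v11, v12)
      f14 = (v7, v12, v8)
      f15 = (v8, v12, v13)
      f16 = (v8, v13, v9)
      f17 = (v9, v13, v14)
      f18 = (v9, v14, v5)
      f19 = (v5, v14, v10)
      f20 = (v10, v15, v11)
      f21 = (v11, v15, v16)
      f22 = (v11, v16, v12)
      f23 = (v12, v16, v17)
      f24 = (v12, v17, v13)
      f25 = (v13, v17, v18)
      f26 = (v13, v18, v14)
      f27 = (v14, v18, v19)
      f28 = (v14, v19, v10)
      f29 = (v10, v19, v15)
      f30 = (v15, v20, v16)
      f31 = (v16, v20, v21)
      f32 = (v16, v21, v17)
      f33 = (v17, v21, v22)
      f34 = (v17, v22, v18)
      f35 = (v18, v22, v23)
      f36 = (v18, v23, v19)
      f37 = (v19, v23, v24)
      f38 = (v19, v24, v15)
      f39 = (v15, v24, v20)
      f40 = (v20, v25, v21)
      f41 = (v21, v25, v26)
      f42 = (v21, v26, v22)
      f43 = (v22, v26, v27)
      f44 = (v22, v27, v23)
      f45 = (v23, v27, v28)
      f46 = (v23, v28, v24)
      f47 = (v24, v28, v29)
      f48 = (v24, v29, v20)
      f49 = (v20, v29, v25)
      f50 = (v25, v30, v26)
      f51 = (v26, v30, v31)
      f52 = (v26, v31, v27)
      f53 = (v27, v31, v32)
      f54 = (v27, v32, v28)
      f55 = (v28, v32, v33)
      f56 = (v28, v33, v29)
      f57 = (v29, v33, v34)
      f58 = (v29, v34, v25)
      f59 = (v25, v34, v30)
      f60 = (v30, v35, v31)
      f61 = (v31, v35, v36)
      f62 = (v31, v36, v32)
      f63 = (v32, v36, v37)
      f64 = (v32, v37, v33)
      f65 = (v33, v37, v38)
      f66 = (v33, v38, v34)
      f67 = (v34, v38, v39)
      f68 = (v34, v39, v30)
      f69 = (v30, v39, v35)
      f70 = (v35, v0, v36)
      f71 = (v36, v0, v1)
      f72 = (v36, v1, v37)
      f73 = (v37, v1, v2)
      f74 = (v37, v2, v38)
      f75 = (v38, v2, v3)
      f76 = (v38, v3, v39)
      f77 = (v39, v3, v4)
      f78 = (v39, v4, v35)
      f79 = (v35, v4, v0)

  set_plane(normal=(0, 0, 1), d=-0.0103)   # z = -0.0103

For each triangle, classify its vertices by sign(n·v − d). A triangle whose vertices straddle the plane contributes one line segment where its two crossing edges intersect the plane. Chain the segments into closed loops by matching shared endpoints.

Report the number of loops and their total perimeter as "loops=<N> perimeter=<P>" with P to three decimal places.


Straddling triangles (32 of 80):
  (v2,v7,v3) [++-] → (1.26496, 0.506125, -0.0103)–(1.4746, 0, -0.0103)  len=0.5478
  (v3,v7,v8) [-+-] → (1.26496, 0.506125, -0.0103)–(1.0427, 1.0427, -0.0103)  len=0.5808
  (v4,v9,v0) [--+] → (2.54117, 0.0273836, -0.0103)–(2.55252, 0, -0.0103)  len=0.0296
  (v0,v9,v5) [+-+] → (2.54117, 0.0273836, -0.0103)–(1.80491, 1.80491, -0.0103)  len=1.9240
  (v7,v12,v8) [++-] → (0.536575, 1.25234, -0.0103)–(1.0427, 1.0427, -0.0103)  len=0.5478
  (v8,v12,v13) [-+-] → (0.536575, 1.25234, -0.0103)–(0, 1.4746, -0.0103)  len=0.5808
  (v9,v14,v5) [--+] → (1.77752, 1.81625, -0.0103)–(1.80491, 1.80491, -0.0103)  len=0.0296
  (v5,v14,v10) [+-+] → (1.77752, 1.81625, -0.0103)–(0, 2.55252, -0.0103)  len=1.9240
  (v12,v17,v13) [++-] → (-0.506125, 1.26496, -0.0103)–(0, 1.4746, -0.0103)  len=0.5478
  (v13,v17,v18) [-+-] → (-0.506125, 1.26496, -0.0103)–(-1.0427, 1.0427, -0.0103)  len=0.5808
  (v14,v19,v10) [--+] → (-0.0273836, 2.54117, -0.0103)–(0, 2.55252, -0.0103)  len=0.0296
  (v10,v19,v15) [+-+] → (-0.0273836, 2.54117, -0.0103)–(-1.80491, 1.80491, -0.0103)  len=1.9240
  (v17,v22,v18) [++-] → (-1.25234, 0.536575, -0.0103)–(-1.0427, 1.0427, -0.0103)  len=0.5478
  (v18,v22,v23) [-+-] → (-1.25234, 0.536575, -0.0103)–(-1.4746, 0, -0.0103)  len=0.5808
  (v19,v24,v15) [--+] → (-1.81625, 1.77752, -0.0103)–(-1.80491, 1.80491, -0.0103)  len=0.0296
  (v15,v24,v20) [+-+] → (-1.81625, 1.77752, -0.0103)–(-2.55252, 0, -0.0103)  len=1.9240
  (v22,v27,v23) [++-] → (-1.26496, -0.506125, -0.0103)–(-1.4746, 0, -0.0103)  len=0.5478
  (v23,v27,v28) [-+-] → (-1.26496, -0.506125, -0.0103)–(-1.0427, -1.0427, -0.0103)  len=0.5808
  (v24,v29,v20) [--+] → (-2.54117, -0.0273836, -0.0103)–(-2.55252, 0, -0.0103)  len=0.0296
  (v20,v29,v25) [+-+] → (-2.54117, -0.0273836, -0.0103)–(-1.80491, -1.80491, -0.0103)  len=1.9240
  (v27,v32,v28) [++-] → (-0.536575, -1.25234, -0.0103)–(-1.0427, -1.0427, -0.0103)  len=0.5478
  (v28,v32,v33) [-+-] → (-0.536575, -1.25234, -0.0103)–(0, -1.4746, -0.0103)  len=0.5808
  (v29,v34,v25) [--+] → (-1.77752, -1.81625, -0.0103)–(-1.80491, -1.80491, -0.0103)  len=0.0296
  (v25,v34,v30) [+-+] → (-1.77752, -1.81625, -0.0103)–(0, -2.55252, -0.0103)  len=1.9240
  (v32,v37,v33) [++-] → (0.506125, -1.26496, -0.0103)–(0, -1.4746, -0.0103)  len=0.5478
  (v33,v37,v38) [-+-] → (0.506125, -1.26496, -0.0103)–(1.0427, -1.0427, -0.0103)  len=0.5808
  (v34,v39,v30) [--+] → (0.0273836, -2.54117, -0.0103)–(0, -2.55252, -0.0103)  len=0.0296
  (v30,v39,v35) [+-+] → (0.0273836, -2.54117, -0.0103)–(1.80491, -1.80491, -0.0103)  len=1.9240
  (v37,v2,v38) [++-] → (1.25234, -0.536575, -0.0103)–(1.0427, -1.0427, -0.0103)  len=0.5478
  (v38,v2,v3) [-+-] → (1.25234, -0.536575, -0.0103)–(1.4746, 0, -0.0103)  len=0.5808
  (v39,v4,v35) [--+] → (1.81625, -1.77752, -0.0103)–(1.80491, -1.80491, -0.0103)  len=0.0296
  (v35,v4,v0) [+-+] → (1.81625, -1.77752, -0.0103)–(2.55252, 0, -0.0103)  len=1.9240

Chained into 2 loop(s):
  loop 1: 16 segments, perimeter = 9.0289
  loop 2: 16 segments, perimeter = 15.6289
Total perimeter = 24.658

loops=2 perimeter=24.658


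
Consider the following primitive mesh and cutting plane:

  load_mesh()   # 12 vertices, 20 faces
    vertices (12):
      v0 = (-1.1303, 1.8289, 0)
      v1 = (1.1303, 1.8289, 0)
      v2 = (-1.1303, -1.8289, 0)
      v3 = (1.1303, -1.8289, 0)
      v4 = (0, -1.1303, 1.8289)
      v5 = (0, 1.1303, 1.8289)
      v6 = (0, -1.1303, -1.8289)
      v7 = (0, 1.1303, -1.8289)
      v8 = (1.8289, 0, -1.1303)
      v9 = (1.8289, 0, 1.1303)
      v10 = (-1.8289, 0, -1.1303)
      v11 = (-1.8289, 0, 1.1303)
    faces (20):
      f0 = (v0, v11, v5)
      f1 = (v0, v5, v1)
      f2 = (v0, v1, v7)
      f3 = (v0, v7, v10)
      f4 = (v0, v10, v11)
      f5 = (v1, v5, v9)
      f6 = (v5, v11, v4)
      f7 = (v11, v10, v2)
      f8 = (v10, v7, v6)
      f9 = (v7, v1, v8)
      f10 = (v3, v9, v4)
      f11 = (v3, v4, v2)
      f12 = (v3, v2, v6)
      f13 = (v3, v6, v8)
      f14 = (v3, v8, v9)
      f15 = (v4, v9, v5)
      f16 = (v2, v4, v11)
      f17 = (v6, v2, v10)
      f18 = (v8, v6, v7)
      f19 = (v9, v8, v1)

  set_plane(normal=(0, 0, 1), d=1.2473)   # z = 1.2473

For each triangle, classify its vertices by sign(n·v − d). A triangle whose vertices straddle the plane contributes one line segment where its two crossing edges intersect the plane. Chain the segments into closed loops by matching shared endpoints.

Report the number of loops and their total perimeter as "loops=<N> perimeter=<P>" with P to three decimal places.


Straddling triangles (8 of 20):
  (v0,v11,v5) [--+] → (-1.5226, 0.1893, 1.2473)–(-0.359441, 1.35246, 1.2473)  len=1.6450
  (v0,v5,v1) [-+-] → (-0.359441, 1.35246, 1.2473)–(0.359441, 1.35246, 1.2473)  len=0.7189
  (v1,v5,v9) [-+-] → (0.359441, 1.35246, 1.2473)–(1.5226, 0.1893, 1.2473)  len=1.6450
  (v5,v11,v4) [+-+] → (-1.5226, 0.1893, 1.2473)–(-1.5226, -0.1893, 1.2473)  len=0.3786
  (v3,v9,v4) [--+] → (1.5226, -0.1893, 1.2473)–(0.359441, -1.35246, 1.2473)  len=1.6450
  (v3,v4,v2) [-+-] → (0.359441, -1.35246, 1.2473)–(-0.359441, -1.35246, 1.2473)  len=0.7189
  (v4,v9,v5) [+-+] → (1.5226, -0.1893, 1.2473)–(1.5226, 0.1893, 1.2473)  len=0.3786
  (v2,v4,v11) [-+-] → (-0.359441, -1.35246, 1.2473)–(-1.5226, -0.1893, 1.2473)  len=1.6450

Chained into 1 loop(s):
  loop 1: 8 segments, perimeter = 8.7748
Total perimeter = 8.775

loops=1 perimeter=8.775


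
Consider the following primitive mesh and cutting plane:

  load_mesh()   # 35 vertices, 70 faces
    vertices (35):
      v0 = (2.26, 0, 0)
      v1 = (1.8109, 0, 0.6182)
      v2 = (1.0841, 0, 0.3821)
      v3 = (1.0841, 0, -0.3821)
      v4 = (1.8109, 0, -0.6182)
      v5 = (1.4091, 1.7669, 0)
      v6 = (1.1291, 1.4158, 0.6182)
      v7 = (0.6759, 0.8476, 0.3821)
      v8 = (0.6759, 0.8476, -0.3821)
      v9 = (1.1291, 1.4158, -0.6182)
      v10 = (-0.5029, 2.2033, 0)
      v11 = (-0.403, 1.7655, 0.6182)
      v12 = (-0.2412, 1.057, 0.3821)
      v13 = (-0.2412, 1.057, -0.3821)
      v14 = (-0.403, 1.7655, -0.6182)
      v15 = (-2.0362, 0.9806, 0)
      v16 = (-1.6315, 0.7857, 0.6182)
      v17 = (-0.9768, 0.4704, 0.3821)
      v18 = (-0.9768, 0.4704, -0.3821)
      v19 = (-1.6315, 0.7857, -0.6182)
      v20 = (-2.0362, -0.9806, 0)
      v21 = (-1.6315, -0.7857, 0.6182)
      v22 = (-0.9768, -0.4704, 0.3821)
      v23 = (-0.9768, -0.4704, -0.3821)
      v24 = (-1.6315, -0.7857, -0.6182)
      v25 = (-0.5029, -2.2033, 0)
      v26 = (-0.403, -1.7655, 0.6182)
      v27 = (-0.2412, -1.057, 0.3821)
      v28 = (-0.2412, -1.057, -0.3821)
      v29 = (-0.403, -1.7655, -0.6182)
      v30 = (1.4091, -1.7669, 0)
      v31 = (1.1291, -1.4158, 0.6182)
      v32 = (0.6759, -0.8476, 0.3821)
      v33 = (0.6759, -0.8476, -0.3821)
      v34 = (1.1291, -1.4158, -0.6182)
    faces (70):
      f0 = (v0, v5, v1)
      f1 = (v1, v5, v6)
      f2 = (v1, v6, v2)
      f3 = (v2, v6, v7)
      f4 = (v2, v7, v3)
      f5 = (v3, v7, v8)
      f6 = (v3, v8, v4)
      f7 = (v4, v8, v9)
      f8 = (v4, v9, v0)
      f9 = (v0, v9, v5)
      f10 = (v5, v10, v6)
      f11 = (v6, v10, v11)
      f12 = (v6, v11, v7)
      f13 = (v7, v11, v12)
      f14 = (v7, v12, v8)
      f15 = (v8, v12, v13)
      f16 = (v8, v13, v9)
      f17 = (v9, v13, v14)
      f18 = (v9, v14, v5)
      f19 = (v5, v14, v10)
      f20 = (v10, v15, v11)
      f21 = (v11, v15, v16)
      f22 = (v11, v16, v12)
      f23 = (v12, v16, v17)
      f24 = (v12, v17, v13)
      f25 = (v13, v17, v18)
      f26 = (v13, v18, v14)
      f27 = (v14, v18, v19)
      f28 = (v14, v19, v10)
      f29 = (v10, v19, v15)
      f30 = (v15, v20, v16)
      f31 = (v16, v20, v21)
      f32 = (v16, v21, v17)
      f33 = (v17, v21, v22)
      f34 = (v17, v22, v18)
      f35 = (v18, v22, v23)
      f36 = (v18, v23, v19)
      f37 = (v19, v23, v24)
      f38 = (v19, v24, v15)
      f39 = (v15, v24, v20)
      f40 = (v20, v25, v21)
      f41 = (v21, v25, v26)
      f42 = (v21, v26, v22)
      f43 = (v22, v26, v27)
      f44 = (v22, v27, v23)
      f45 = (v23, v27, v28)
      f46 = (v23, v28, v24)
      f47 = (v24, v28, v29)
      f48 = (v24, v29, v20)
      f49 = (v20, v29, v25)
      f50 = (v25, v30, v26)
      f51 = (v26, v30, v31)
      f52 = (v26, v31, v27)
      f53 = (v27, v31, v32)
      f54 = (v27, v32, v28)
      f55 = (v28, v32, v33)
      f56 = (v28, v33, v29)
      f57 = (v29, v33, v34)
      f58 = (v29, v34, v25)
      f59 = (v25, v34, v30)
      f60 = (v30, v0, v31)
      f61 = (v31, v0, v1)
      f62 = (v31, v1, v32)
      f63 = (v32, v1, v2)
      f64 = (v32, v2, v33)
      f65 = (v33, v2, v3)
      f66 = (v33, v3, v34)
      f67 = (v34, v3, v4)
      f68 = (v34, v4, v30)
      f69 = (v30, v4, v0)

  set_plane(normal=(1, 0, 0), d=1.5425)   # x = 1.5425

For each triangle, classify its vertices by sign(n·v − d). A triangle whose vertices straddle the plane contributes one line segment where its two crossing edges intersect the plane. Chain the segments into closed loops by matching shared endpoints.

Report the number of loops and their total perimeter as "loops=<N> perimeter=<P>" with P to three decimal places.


Straddling triangles (14 of 70):
  (v0,v5,v1) [+-+] → (1.5425, 1.48989, 0)–(1.5425, 1.18028, 0.205246)  len=0.3715
  (v1,v5,v6) [+--] → (1.5425, 1.18028, 0.205246)–(1.5425, 0.557349, 0.6182)  len=0.7474
  (v1,v6,v2) [+--] → (1.5425, 0.557349, 0.6182)–(1.5425, 0, 0.531011)  len=0.5641
  (v3,v8,v4) [--+] → (1.5425, 0.200437, -0.562368)–(1.5425, 0, -0.531011)  len=0.2029
  (v4,v8,v9) [+--] → (1.5425, 0.200437, -0.562368)–(1.5425, 0.557349, -0.6182)  len=0.3613
  (v4,v9,v0) [+-+] → (1.5425, 0.557349, -0.6182)–(1.5425, 0.898255, -0.392217)  len=0.4090
  (v0,v9,v5) [+--] → (1.5425, 0.898255, -0.392217)–(1.5425, 1.48989, 0)  len=0.7098
  (v30,v0,v31) [-+-] → (1.5425, -1.48989, 0)–(1.5425, -0.898255, 0.392217)  len=0.7098
  (v31,v0,v1) [-++] → (1.5425, -0.898255, 0.392217)–(1.5425, -0.557349, 0.6182)  len=0.4090
  (v31,v1,v32) [-+-] → (1.5425, -0.557349, 0.6182)–(1.5425, -0.200437, 0.562368)  len=0.3613
  (v32,v1,v2) [-+-] → (1.5425, -0.200437, 0.562368)–(1.5425, 0, 0.531011)  len=0.2029
  (v34,v3,v4) [--+] → (1.5425, 0, -0.531011)–(1.5425, -0.557349, -0.6182)  len=0.5641
  (v34,v4,v30) [-+-] → (1.5425, -0.557349, -0.6182)–(1.5425, -1.18028, -0.205246)  len=0.7474
  (v30,v4,v0) [-++] → (1.5425, -1.18028, -0.205246)–(1.5425, -1.48989, 0)  len=0.3715

Chained into 1 loop(s):
  loop 1: 14 segments, perimeter = 6.7319
Total perimeter = 6.732

loops=1 perimeter=6.732


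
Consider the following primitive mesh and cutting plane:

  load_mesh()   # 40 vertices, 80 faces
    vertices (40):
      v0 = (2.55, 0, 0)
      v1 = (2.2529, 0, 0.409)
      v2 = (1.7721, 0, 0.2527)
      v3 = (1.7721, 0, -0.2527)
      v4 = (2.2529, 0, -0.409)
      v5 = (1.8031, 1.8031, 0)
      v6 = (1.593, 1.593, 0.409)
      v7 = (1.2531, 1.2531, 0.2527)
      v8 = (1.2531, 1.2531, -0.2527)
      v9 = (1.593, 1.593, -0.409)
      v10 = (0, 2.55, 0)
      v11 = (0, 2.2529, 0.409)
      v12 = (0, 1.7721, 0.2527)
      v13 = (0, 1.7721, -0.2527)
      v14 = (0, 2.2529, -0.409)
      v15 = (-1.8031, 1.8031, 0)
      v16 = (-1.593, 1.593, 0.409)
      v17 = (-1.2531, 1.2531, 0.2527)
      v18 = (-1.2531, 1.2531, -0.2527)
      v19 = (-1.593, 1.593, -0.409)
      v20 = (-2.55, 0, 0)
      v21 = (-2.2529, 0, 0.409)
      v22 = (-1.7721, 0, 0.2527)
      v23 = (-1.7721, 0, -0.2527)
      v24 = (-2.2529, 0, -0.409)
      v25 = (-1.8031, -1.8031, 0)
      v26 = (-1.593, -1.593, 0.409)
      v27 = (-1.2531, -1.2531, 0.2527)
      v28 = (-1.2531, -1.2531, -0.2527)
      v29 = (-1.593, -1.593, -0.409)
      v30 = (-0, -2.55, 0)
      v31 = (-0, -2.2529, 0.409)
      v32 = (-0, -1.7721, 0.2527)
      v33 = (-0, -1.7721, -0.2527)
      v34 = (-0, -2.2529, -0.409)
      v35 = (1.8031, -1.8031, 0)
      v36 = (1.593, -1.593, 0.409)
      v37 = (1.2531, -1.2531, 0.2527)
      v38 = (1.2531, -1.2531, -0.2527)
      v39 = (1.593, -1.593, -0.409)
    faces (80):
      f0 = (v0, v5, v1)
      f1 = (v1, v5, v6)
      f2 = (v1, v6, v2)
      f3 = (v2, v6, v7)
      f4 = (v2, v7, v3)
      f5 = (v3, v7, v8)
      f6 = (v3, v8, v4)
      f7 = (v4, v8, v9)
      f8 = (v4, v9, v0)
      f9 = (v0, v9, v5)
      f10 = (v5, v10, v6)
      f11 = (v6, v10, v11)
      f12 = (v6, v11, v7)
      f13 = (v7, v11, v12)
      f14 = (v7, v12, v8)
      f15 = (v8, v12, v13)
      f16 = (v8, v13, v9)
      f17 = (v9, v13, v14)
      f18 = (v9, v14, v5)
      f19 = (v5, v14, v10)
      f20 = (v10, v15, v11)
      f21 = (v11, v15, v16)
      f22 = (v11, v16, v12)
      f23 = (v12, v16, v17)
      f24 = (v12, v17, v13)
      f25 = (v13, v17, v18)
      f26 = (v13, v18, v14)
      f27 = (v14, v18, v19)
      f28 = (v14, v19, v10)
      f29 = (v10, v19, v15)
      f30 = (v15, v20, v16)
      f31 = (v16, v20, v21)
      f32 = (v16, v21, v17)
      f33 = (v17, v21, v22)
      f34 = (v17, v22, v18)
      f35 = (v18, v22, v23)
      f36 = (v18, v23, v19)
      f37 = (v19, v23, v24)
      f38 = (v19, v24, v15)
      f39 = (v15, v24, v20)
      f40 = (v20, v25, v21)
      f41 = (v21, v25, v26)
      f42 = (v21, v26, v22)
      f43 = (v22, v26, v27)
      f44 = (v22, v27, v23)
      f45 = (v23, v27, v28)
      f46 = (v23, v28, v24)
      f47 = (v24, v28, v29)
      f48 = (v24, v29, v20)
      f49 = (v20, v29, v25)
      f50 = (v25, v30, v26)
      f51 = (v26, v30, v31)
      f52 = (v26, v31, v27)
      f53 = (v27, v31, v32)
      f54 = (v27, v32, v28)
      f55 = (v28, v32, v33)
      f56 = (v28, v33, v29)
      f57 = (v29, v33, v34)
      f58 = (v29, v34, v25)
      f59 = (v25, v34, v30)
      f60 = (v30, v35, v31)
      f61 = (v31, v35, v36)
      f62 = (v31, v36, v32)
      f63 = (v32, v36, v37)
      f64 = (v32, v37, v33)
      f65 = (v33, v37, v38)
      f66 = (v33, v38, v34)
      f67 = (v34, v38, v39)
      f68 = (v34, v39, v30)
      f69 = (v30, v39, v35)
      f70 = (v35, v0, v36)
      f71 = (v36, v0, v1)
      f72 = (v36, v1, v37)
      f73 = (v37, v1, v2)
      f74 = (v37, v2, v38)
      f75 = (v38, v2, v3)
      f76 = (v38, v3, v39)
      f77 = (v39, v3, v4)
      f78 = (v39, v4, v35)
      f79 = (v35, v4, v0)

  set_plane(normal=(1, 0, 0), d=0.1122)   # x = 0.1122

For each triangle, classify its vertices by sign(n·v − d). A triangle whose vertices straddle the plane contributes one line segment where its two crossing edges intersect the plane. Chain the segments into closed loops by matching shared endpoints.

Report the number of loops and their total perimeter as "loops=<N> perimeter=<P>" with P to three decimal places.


Straddling triangles (20 of 80):
  (v5,v10,v6) [+-+] → (0.1122, 2.50352, 0)–(0.1122, 2.4826, 0.0288072)  len=0.0356
  (v6,v10,v11) [+--] → (0.1122, 2.4826, 0.0288072)–(0.1122, 2.20642, 0.409)  len=0.4699
  (v6,v11,v7) [+-+] → (0.1122, 2.20642, 0.409)–(0.1122, 2.16338, 0.395005)  len=0.0453
  (v7,v11,v12) [+--] → (0.1122, 2.16338, 0.395005)–(0.1122, 1.72563, 0.2527)  len=0.4603
  (v7,v12,v8) [+-+] → (0.1122, 1.72563, 0.2527)–(0.1122, 1.72563, 0.207448)  len=0.0453
  (v8,v12,v13) [+--] → (0.1122, 1.72563, 0.207448)–(0.1122, 1.72563, -0.2527)  len=0.4601
  (v8,v13,v9) [+-+] → (0.1122, 1.72563, -0.2527)–(0.1122, 1.75949, -0.263709)  len=0.0356
  (v9,v13,v14) [+--] → (0.1122, 1.75949, -0.263709)–(0.1122, 2.20642, -0.409)  len=0.4700
  (v9,v14,v5) [+-+] → (0.1122, 2.20642, -0.409)–(0.1122, 2.22491, -0.383549)  len=0.0315
  (v5,v14,v10) [+--] → (0.1122, 2.22491, -0.383549)–(0.1122, 2.50352, 0)  len=0.4741
  (v30,v35,v31) [-+-] → (0.1122, -2.50352, 0)–(0.1122, -2.22491, 0.383549)  len=0.4741
  (v31,v35,v36) [-++] → (0.1122, -2.22491, 0.383549)–(0.1122, -2.20642, 0.409)  len=0.0315
  (v31,v36,v32) [-+-] → (0.1122, -2.20642, 0.409)–(0.1122, -1.75949, 0.263709)  len=0.4700
  (v32,v36,v37) [-++] → (0.1122, -1.75949, 0.263709)–(0.1122, -1.72563, 0.2527)  len=0.0356
  (v32,v37,v33) [-+-] → (0.1122, -1.72563, 0.2527)–(0.1122, -1.72563, -0.207448)  len=0.4601
  (v33,v37,v38) [-++] → (0.1122, -1.72563, -0.207448)–(0.1122, -1.72563, -0.2527)  len=0.0453
  (v33,v38,v34) [-+-] → (0.1122, -1.72563, -0.2527)–(0.1122, -2.16338, -0.395005)  len=0.4603
  (v34,v38,v39) [-++] → (0.1122, -2.16338, -0.395005)–(0.1122, -2.20642, -0.409)  len=0.0453
  (v34,v39,v30) [-+-] → (0.1122, -2.20642, -0.409)–(0.1122, -2.4826, -0.0288072)  len=0.4699
  (v30,v39,v35) [-++] → (0.1122, -2.4826, -0.0288072)–(0.1122, -2.50352, 0)  len=0.0356

Chained into 2 loop(s):
  loop 1: 10 segments, perimeter = 2.5276
  loop 2: 10 segments, perimeter = 2.5276
Total perimeter = 5.055

loops=2 perimeter=5.055


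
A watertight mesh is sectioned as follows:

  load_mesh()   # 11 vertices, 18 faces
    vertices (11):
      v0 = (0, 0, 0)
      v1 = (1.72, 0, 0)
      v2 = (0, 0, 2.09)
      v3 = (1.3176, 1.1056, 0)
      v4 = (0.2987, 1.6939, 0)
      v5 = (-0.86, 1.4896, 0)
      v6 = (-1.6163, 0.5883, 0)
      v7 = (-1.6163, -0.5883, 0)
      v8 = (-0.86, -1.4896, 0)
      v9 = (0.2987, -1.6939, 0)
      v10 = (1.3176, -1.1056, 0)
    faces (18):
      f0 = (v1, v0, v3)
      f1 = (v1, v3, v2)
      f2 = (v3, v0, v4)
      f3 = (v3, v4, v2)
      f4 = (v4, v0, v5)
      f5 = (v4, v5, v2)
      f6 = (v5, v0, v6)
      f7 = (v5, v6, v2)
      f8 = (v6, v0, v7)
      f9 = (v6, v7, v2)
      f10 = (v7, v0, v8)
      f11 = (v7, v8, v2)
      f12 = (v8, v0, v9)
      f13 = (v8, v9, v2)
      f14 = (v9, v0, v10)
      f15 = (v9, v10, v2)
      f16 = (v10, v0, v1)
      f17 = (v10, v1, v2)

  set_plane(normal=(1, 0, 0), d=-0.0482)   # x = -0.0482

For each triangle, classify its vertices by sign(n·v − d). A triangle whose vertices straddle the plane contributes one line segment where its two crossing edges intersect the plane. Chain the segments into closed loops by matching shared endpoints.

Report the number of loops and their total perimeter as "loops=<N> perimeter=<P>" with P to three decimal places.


loops=1 perimeter=8.489

Straddling triangles (10 of 18):
  (v4,v0,v5) [++-] → (-0.0482, 0.0834869, 0)–(-0.0482, 1.63274, 0)  len=1.5492
  (v4,v5,v2) [+-+] → (-0.0482, 1.63274, 0)–(-0.0482, 0.0834869, 1.97286)  len=2.5085
  (v5,v0,v6) [-+-] → (-0.0482, 0.0834869, 0)–(-0.0482, 0.0175438, 0)  len=0.0659
  (v5,v6,v2) [--+] → (-0.0482, 0.0175438, 2.02767)–(-0.0482, 0.0834869, 1.97286)  len=0.0857
  (v6,v0,v7) [-+-] → (-0.0482, 0.0175438, 0)–(-0.0482, -0.0175438, 0)  len=0.0351
  (v6,v7,v2) [--+] → (-0.0482, -0.0175438, 2.02767)–(-0.0482, 0.0175438, 2.02767)  len=0.0351
  (v7,v0,v8) [-+-] → (-0.0482, -0.0175438, 0)–(-0.0482, -0.0834869, 0)  len=0.0659
  (v7,v8,v2) [--+] → (-0.0482, -0.0834869, 1.97286)–(-0.0482, -0.0175438, 2.02767)  len=0.0857
  (v8,v0,v9) [-++] → (-0.0482, -0.0834869, 0)–(-0.0482, -1.63274, 0)  len=1.5492
  (v8,v9,v2) [-++] → (-0.0482, -1.63274, 0)–(-0.0482, -0.0834869, 1.97286)  len=2.5085

Chained into 1 loop(s):
  loop 1: 10 segments, perimeter = 8.4890
Total perimeter = 8.489


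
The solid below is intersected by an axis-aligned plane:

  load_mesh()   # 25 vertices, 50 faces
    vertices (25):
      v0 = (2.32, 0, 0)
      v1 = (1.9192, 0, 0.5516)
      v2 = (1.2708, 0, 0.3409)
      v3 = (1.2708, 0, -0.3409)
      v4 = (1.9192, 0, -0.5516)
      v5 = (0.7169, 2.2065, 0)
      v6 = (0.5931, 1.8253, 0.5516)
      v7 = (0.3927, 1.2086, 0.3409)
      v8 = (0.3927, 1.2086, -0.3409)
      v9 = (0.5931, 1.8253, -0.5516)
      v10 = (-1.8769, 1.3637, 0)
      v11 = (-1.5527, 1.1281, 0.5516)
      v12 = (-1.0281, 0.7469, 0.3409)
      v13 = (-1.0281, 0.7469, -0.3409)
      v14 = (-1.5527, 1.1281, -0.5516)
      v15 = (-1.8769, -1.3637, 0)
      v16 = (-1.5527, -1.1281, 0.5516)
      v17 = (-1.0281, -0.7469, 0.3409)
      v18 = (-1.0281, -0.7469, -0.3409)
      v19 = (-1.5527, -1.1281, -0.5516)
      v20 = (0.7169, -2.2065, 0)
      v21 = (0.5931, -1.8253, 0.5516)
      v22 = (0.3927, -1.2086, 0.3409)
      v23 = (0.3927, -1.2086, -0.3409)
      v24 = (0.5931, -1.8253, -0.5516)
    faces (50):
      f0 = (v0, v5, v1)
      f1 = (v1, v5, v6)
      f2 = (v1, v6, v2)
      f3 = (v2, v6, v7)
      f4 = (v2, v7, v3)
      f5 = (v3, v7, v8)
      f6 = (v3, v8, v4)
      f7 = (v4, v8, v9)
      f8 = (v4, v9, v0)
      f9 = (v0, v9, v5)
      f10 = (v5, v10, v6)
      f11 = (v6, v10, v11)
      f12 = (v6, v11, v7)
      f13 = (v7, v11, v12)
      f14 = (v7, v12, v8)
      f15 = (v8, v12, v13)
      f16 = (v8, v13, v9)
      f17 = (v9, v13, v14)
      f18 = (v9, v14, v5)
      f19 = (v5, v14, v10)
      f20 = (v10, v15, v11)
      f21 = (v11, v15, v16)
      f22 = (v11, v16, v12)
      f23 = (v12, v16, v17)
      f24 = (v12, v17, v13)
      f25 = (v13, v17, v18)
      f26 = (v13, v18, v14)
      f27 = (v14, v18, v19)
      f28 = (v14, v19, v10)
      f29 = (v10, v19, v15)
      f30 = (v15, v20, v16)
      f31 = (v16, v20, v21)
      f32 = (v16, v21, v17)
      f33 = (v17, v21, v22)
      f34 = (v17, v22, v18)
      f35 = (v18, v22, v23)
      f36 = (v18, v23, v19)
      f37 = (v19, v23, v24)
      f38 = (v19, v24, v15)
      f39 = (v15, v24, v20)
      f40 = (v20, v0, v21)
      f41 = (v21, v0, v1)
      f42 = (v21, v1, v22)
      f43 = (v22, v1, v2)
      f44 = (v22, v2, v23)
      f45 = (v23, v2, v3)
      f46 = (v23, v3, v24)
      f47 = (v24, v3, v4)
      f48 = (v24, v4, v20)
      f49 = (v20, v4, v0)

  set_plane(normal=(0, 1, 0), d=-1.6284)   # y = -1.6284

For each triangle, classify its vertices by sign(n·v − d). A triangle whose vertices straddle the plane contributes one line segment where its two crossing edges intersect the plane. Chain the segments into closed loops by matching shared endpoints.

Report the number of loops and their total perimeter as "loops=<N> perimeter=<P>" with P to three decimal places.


Straddling triangles (14 of 50):
  (v15,v20,v16) [+-+] → (-1.06226, -1.6284, 0)–(-0.499769, -1.6284, 0.295697)  len=0.6355
  (v16,v20,v21) [+--] → (-0.499769, -1.6284, 0.295697)–(-0.0129069, -1.6284, 0.5516)  len=0.5500
  (v16,v21,v17) [+-+] → (-0.0129069, -1.6284, 0.5516)–(0.297093, -1.6284, 0.513129)  len=0.3124
  (v17,v21,v22) [+-+] → (0.297093, -1.6284, 0.513129)–(0.529116, -1.6284, 0.484328)  len=0.2338
  (v19,v23,v24) [++-] → (0.529116, -1.6284, -0.484328)–(-0.0129069, -1.6284, -0.5516)  len=0.5462
  (v19,v24,v15) [+-+] → (-0.0129069, -1.6284, -0.5516)–(-0.460503, -1.6284, -0.31631)  len=0.5057
  (v15,v24,v20) [+--] → (-0.460503, -1.6284, -0.31631)–(-1.06226, -1.6284, 0)  len=0.6798
  (v20,v0,v21) [-+-] → (1.13691, -1.6284, 0)–(0.779385, -1.6284, 0.492097)  len=0.6083
  (v21,v0,v1) [-++] → (0.779385, -1.6284, 0.492097)–(0.73615, -1.6284, 0.5516)  len=0.0736
  (v21,v1,v22) [-++] → (0.73615, -1.6284, 0.5516)–(0.529116, -1.6284, 0.484328)  len=0.2177
  (v23,v3,v24) [++-] → (0.666205, -1.6284, -0.528871)–(0.529116, -1.6284, -0.484328)  len=0.1441
  (v24,v3,v4) [-++] → (0.666205, -1.6284, -0.528871)–(0.73615, -1.6284, -0.5516)  len=0.0735
  (v24,v4,v20) [-+-] → (0.73615, -1.6284, -0.5516)–(1.0319, -1.6284, -0.144518)  len=0.5032
  (v20,v4,v0) [-++] → (1.0319, -1.6284, -0.144518)–(1.13691, -1.6284, 0)  len=0.1786

Chained into 1 loop(s):
  loop 1: 14 segments, perimeter = 5.2624
Total perimeter = 5.262

loops=1 perimeter=5.262


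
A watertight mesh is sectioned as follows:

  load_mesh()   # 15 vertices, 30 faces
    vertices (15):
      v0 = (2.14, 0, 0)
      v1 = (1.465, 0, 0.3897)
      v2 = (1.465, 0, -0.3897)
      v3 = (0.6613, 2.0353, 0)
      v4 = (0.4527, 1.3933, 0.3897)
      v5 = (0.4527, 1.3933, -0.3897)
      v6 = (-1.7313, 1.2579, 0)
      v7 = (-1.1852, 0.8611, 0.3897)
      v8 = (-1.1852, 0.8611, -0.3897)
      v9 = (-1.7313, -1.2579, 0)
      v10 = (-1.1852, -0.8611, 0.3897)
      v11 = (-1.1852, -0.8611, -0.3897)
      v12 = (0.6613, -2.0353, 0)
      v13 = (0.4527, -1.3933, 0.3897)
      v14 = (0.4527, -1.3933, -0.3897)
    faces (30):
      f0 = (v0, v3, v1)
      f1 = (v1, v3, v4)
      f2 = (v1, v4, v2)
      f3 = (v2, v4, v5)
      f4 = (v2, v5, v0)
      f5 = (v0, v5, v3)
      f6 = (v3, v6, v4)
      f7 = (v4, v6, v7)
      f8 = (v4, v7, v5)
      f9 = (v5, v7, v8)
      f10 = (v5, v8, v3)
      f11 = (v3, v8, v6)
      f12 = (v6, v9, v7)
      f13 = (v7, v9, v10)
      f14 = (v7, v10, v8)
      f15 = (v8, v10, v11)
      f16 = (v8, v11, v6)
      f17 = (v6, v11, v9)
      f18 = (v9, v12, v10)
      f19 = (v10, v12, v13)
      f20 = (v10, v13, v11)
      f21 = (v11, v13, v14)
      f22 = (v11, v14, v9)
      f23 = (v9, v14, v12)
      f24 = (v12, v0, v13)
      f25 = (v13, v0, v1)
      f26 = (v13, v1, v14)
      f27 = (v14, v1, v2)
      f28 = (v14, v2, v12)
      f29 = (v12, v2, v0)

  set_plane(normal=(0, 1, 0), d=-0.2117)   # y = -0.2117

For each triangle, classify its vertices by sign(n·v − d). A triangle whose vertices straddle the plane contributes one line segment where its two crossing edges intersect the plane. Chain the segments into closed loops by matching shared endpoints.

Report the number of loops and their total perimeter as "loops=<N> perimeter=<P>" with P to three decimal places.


loops=2 perimeter=4.459

Straddling triangles (12 of 30):
  (v6,v9,v7) [+-+] → (-1.7313, -0.2117, 0)–(-1.46168, -0.2117, 0.192404)  len=0.3312
  (v7,v9,v10) [+--] → (-1.46168, -0.2117, 0.192404)–(-1.1852, -0.2117, 0.3897)  len=0.3397
  (v7,v10,v8) [+-+] → (-1.1852, -0.2117, 0.3897)–(-1.1852, -0.2117, 0.0958071)  len=0.2939
  (v8,v10,v11) [+--] → (-1.1852, -0.2117, 0.0958071)–(-1.1852, -0.2117, -0.3897)  len=0.4855
  (v8,v11,v6) [+-+] → (-1.1852, -0.2117, -0.3897)–(-1.35256, -0.2117, -0.27027)  len=0.2056
  (v6,v11,v9) [+--] → (-1.35256, -0.2117, -0.27027)–(-1.7313, -0.2117, 0)  len=0.4653
  (v12,v0,v13) [-+-] → (1.98619, -0.2117, 0)–(1.88363, -0.2117, 0.0592116)  len=0.1184
  (v13,v0,v1) [-++] → (1.88363, -0.2117, 0.0592116)–(1.31119, -0.2117, 0.3897)  len=0.6610
  (v13,v1,v14) [-+-] → (1.31119, -0.2117, 0.3897)–(1.31119, -0.2117, 0.271277)  len=0.1184
  (v14,v1,v2) [-++] → (1.31119, -0.2117, 0.271277)–(1.31119, -0.2117, -0.3897)  len=0.6610
  (v14,v2,v12) [-+-] → (1.31119, -0.2117, -0.3897)–(1.3814, -0.2117, -0.349166)  len=0.0811
  (v12,v2,v0) [-++] → (1.3814, -0.2117, -0.349166)–(1.98619, -0.2117, 0)  len=0.6983

Chained into 2 loop(s):
  loop 1: 6 segments, perimeter = 2.1212
  loop 2: 6 segments, perimeter = 2.3382
Total perimeter = 4.459


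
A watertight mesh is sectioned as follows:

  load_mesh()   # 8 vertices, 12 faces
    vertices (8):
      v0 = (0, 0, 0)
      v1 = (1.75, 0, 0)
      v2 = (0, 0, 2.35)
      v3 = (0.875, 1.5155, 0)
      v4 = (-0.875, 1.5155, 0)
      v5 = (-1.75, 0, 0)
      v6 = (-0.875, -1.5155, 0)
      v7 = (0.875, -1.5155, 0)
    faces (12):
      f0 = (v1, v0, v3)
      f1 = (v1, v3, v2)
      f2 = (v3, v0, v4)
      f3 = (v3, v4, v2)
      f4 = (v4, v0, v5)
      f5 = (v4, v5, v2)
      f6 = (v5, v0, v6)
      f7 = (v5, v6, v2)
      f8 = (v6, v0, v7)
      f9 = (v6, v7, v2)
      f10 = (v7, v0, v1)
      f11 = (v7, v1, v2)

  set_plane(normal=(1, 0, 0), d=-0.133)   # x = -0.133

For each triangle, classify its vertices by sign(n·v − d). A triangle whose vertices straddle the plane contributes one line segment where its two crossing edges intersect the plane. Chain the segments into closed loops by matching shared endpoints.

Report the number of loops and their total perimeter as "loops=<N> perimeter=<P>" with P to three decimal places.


loops=1 perimeter=8.356

Straddling triangles (8 of 12):
  (v3,v0,v4) [++-] → (-0.133, 0.230356, 0)–(-0.133, 1.5155, 0)  len=1.2851
  (v3,v4,v2) [+-+] → (-0.133, 1.5155, 0)–(-0.133, 0.230356, 1.9928)  len=2.3713
  (v4,v0,v5) [-+-] → (-0.133, 0.230356, 0)–(-0.133, 0, 0)  len=0.2304
  (v4,v5,v2) [--+] → (-0.133, 0, 2.1714)–(-0.133, 0.230356, 1.9928)  len=0.2915
  (v5,v0,v6) [-+-] → (-0.133, 0, 0)–(-0.133, -0.230356, 0)  len=0.2304
  (v5,v6,v2) [--+] → (-0.133, -0.230356, 1.9928)–(-0.133, 0, 2.1714)  len=0.2915
  (v6,v0,v7) [-++] → (-0.133, -0.230356, 0)–(-0.133, -1.5155, 0)  len=1.2851
  (v6,v7,v2) [-++] → (-0.133, -1.5155, 0)–(-0.133, -0.230356, 1.9928)  len=2.3713

Chained into 1 loop(s):
  loop 1: 8 segments, perimeter = 8.3565
Total perimeter = 8.356


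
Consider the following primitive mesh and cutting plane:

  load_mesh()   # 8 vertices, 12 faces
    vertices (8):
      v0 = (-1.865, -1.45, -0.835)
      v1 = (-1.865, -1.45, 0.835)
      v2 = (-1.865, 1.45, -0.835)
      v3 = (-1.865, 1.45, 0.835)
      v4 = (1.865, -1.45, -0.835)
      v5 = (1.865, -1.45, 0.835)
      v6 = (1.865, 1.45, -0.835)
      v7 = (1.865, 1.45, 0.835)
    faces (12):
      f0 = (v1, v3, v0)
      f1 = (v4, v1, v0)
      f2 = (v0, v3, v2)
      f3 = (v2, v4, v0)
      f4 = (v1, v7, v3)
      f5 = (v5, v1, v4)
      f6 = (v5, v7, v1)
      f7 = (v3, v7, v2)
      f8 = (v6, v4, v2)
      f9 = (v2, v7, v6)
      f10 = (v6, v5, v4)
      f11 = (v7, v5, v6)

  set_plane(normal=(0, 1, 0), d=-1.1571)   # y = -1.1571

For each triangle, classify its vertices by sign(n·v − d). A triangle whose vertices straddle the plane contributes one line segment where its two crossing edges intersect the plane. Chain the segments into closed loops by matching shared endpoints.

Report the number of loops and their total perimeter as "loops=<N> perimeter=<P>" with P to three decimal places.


loops=1 perimeter=10.800

Straddling triangles (8 of 12):
  (v1,v3,v0) [-+-] → (-1.865, -1.1571, 0.835)–(-1.865, -1.1571, -0.66633)  len=1.5013
  (v0,v3,v2) [-++] → (-1.865, -1.1571, -0.66633)–(-1.865, -1.1571, -0.835)  len=0.1687
  (v2,v4,v0) [+--] → (1.48827, -1.1571, -0.835)–(-1.865, -1.1571, -0.835)  len=3.3533
  (v1,v7,v3) [-++] → (-1.48827, -1.1571, 0.835)–(-1.865, -1.1571, 0.835)  len=0.3767
  (v5,v7,v1) [-+-] → (1.865, -1.1571, 0.835)–(-1.48827, -1.1571, 0.835)  len=3.3533
  (v6,v4,v2) [+-+] → (1.865, -1.1571, -0.835)–(1.48827, -1.1571, -0.835)  len=0.3767
  (v6,v5,v4) [+--] → (1.865, -1.1571, 0.66633)–(1.865, -1.1571, -0.835)  len=1.5013
  (v7,v5,v6) [+-+] → (1.865, -1.1571, 0.835)–(1.865, -1.1571, 0.66633)  len=0.1687

Chained into 1 loop(s):
  loop 1: 8 segments, perimeter = 10.8000
Total perimeter = 10.800


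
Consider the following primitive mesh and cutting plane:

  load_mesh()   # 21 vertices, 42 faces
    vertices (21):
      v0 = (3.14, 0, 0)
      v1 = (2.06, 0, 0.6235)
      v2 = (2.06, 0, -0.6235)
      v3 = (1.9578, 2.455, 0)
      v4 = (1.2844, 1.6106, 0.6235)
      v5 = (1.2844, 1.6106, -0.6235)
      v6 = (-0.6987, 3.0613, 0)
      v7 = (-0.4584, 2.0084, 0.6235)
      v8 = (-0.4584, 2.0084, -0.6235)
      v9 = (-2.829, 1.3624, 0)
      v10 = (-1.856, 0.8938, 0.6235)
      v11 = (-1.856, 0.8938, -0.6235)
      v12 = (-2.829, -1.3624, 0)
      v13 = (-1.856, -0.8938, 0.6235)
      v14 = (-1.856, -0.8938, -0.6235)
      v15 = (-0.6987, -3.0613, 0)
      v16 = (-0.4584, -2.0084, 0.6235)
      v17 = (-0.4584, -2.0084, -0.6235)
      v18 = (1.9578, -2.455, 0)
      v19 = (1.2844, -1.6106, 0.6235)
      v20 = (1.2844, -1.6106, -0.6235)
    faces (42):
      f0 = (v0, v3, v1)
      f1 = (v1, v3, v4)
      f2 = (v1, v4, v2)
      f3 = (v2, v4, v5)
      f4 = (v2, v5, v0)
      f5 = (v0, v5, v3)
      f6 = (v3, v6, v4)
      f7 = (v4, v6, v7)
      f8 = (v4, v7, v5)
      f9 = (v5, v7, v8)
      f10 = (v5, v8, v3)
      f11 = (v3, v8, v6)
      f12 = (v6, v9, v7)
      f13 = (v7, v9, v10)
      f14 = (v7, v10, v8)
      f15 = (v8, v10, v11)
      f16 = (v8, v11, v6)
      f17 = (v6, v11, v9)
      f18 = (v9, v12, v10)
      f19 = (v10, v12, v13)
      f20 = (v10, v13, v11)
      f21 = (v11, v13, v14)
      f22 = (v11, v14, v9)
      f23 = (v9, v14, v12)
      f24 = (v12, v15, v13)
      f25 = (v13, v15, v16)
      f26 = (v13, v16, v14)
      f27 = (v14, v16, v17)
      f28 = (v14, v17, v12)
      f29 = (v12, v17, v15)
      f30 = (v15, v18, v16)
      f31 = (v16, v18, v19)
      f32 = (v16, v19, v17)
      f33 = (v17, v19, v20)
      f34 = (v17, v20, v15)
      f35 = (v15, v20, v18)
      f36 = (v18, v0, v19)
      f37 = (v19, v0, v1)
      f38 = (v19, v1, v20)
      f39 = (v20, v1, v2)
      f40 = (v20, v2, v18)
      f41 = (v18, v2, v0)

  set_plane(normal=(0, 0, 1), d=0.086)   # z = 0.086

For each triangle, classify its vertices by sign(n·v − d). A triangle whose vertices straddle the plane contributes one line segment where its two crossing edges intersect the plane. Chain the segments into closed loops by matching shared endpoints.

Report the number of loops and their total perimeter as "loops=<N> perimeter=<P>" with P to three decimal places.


Straddling triangles (28 of 42):
  (v0,v3,v1) [--+] → (1.9719, 2.11638, 0.086)–(2.99103, 0, 0.086)  len=2.3490
  (v1,v3,v4) [+-+] → (1.9719, 2.11638, 0.086)–(1.86492, 2.33853, 0.086)  len=0.2466
  (v1,v4,v2) [++-] → (1.61871, 0.916376, 0.086)–(2.06, 0, 0.086)  len=1.0171
  (v2,v4,v5) [-+-] → (1.61871, 0.916376, 0.086)–(1.2844, 1.6106, 0.086)  len=0.7705
  (v3,v6,v4) [--+] → (-0.425169, 2.8612, 0.086)–(1.86492, 2.33853, 0.086)  len=2.3490
  (v4,v6,v7) [+-+] → (-0.425169, 2.8612, 0.086)–(-0.665555, 2.91607, 0.086)  len=0.2466
  (v4,v7,v5) [++-] → (0.292807, 1.83693, 0.086)–(1.2844, 1.6106, 0.086)  len=1.0171
  (v5,v7,v8) [-+-] → (0.292807, 1.83693, 0.086)–(-0.4584, 2.0084, 0.086)  len=0.7705
  (v6,v9,v7) [--+] → (-2.50202, 1.4515, 0.086)–(-0.665555, 2.91607, 0.086)  len=2.3490
  (v7,v9,v10) [+-+] → (-2.50202, 1.4515, 0.086)–(-2.69479, 1.29777, 0.086)  len=0.2466
  (v7,v10,v8) [++-] → (-1.25359, 1.37423, 0.086)–(-0.4584, 2.0084, 0.086)  len=1.0171
  (v8,v10,v11) [-+-] → (-1.25359, 1.37423, 0.086)–(-1.856, 0.8938, 0.086)  len=0.7705
  (v9,v12,v10) [--+] → (-2.69479, -1.0512, 0.086)–(-2.69479, 1.29777, 0.086)  len=2.3490
  (v10,v12,v13) [+-+] → (-2.69479, -1.0512, 0.086)–(-2.69479, -1.29777, 0.086)  len=0.2466
  (v10,v13,v11) [++-] → (-1.856, -0.123283, 0.086)–(-1.856, 0.8938, 0.086)  len=1.0171
  (v11,v13,v14) [-+-] → (-1.856, -0.123283, 0.086)–(-1.856, -0.8938, 0.086)  len=0.7705
  (v12,v15,v13) [--+] → (-0.858328, -2.76233, 0.086)–(-2.69479, -1.29777, 0.086)  len=2.3490
  (v13,v15,v16) [+-+] → (-0.858328, -2.76233, 0.086)–(-0.665555, -2.91607, 0.086)  len=0.2466
  (v13,v16,v14) [++-] → (-1.06081, -1.52797, 0.086)–(-1.856, -0.8938, 0.086)  len=1.0171
  (v14,v16,v17) [-+-] → (-1.06081, -1.52797, 0.086)–(-0.4584, -2.0084, 0.086)  len=0.7705
  (v15,v18,v16) [--+] → (1.62453, -2.3934, 0.086)–(-0.665555, -2.91607, 0.086)  len=2.3490
  (v16,v18,v19) [+-+] → (1.62453, -2.3934, 0.086)–(1.86492, -2.33853, 0.086)  len=0.2466
  (v16,v19,v17) [++-] → (0.533193, -1.78207, 0.086)–(-0.4584, -2.0084, 0.086)  len=1.0171
  (v17,v19,v20) [-+-] → (0.533193, -1.78207, 0.086)–(1.2844, -1.6106, 0.086)  len=0.7705
  (v18,v0,v19) [--+] → (2.88406, -0.222152, 0.086)–(1.86492, -2.33853, 0.086)  len=2.3490
  (v19,v0,v1) [+-+] → (2.88406, -0.222152, 0.086)–(2.99103, 0, 0.086)  len=0.2466
  (v19,v1,v20) [++-] → (1.72569, -0.694224, 0.086)–(1.2844, -1.6106, 0.086)  len=1.0171
  (v20,v1,v2) [-+-] → (1.72569, -0.694224, 0.086)–(2.06, 0, 0.086)  len=0.7705

Chained into 2 loop(s):
  loop 1: 14 segments, perimeter = 18.1688
  loop 2: 14 segments, perimeter = 12.5133
Total perimeter = 30.682

loops=2 perimeter=30.682


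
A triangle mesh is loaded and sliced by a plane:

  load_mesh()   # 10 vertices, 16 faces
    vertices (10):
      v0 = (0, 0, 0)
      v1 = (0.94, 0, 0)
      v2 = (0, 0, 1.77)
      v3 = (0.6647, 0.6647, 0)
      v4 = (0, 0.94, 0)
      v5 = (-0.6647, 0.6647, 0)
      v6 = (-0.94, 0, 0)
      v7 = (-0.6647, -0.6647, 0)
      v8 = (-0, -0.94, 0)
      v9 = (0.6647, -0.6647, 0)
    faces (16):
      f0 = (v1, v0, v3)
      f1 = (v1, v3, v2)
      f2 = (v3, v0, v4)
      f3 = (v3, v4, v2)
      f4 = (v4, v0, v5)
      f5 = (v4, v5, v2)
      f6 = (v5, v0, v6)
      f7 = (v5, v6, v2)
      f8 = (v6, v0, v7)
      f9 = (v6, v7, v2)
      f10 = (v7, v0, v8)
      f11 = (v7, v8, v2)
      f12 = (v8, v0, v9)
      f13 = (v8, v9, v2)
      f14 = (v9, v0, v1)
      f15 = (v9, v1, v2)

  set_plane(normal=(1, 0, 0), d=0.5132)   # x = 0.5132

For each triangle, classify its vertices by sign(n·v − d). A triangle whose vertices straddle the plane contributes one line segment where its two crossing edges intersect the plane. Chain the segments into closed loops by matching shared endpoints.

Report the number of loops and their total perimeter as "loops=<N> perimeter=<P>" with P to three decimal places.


Straddling triangles (8 of 16):
  (v1,v0,v3) [+-+] → (0.5132, 0, 0)–(0.5132, 0.5132, 0)  len=0.5132
  (v1,v3,v2) [++-] → (0.5132, 0.5132, 0.403423)–(0.5132, 0, 0.803655)  len=0.6508
  (v3,v0,v4) [+--] → (0.5132, 0.5132, 0)–(0.5132, 0.727447, 0)  len=0.2142
  (v3,v4,v2) [+--] → (0.5132, 0.727447, 0)–(0.5132, 0.5132, 0.403423)  len=0.4568
  (v8,v0,v9) [--+] → (0.5132, -0.5132, 0)–(0.5132, -0.727447, 0)  len=0.2142
  (v8,v9,v2) [-+-] → (0.5132, -0.727447, 0)–(0.5132, -0.5132, 0.403423)  len=0.4568
  (v9,v0,v1) [+-+] → (0.5132, -0.5132, 0)–(0.5132, 0, 0)  len=0.5132
  (v9,v1,v2) [++-] → (0.5132, 0, 0.803655)–(0.5132, -0.5132, 0.403423)  len=0.6508

Chained into 1 loop(s):
  loop 1: 8 segments, perimeter = 3.6701
Total perimeter = 3.670

loops=1 perimeter=3.670
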